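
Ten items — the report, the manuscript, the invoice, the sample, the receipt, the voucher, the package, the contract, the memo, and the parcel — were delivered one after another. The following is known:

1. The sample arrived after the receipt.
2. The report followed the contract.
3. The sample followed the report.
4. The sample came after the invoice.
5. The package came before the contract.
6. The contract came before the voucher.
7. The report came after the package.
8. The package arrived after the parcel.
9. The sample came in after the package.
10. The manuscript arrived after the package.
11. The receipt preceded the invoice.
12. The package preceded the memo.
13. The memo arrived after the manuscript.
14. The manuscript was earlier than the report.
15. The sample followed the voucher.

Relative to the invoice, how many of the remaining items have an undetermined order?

7

Forced before the invoice: the receipt; forced after the invoice: the sample.
That leaves the contract, the manuscript, the memo, the package, the parcel, the report, and the voucher with no forced order relative to the invoice — 7.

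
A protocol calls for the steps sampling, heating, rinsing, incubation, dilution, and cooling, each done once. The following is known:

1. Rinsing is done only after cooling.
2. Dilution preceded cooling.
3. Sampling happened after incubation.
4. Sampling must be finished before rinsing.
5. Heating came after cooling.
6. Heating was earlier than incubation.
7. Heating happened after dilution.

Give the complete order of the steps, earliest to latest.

dilution, cooling, heating, incubation, sampling, rinsing

The constraints fix every adjacent pair, so only one ordering works:
dilution → cooling → heating → incubation → sampling → rinsing.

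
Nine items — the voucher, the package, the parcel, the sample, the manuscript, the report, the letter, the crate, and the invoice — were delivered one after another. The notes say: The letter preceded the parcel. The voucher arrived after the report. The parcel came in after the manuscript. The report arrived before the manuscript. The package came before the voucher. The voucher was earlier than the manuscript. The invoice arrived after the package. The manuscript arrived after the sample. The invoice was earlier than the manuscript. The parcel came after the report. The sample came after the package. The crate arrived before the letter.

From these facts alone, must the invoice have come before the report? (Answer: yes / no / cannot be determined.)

cannot be determined

No chain of stated constraints runs from the invoice to the report, and none runs from the report to the invoice either.
So the relative order of the invoice and the report is not fixed by the given facts.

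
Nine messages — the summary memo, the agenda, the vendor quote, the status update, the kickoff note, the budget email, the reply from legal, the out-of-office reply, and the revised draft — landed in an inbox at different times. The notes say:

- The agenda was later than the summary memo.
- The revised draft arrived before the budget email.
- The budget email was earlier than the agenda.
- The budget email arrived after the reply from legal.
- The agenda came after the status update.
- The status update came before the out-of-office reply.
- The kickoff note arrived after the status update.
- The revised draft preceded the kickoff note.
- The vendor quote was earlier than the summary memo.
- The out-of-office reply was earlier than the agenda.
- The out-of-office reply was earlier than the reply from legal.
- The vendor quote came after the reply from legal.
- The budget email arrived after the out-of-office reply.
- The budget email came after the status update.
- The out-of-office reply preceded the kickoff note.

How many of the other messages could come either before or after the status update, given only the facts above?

1

Forced after the status update: the agenda, the budget email, the kickoff note, the out-of-office reply, the reply from legal, the summary memo, and the vendor quote.
That leaves the revised draft with no forced order relative to the status update — 1.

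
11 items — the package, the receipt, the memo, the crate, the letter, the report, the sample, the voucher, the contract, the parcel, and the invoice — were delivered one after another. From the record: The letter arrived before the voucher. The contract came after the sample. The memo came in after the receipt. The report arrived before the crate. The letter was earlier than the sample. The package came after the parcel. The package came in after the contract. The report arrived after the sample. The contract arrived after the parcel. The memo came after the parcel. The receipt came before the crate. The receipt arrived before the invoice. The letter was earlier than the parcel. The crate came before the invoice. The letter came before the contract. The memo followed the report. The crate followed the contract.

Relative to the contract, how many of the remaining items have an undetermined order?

Forced before the contract: the letter, the parcel, and the sample; forced after the contract: the crate, the invoice, and the package.
That leaves the memo, the receipt, the report, and the voucher with no forced order relative to the contract — 4.

4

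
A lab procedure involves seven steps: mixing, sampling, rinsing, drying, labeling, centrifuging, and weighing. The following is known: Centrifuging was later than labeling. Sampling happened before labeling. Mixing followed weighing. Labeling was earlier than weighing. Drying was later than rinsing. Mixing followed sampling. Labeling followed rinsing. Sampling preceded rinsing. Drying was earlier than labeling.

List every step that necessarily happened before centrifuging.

Directly stated before centrifuging: labeling.
Drying reaches centrifuging via drying → labeling → centrifuging.
Rinsing reaches centrifuging via rinsing → labeling → centrifuging.
Sampling reaches centrifuging via sampling → labeling → centrifuging.

drying, labeling, rinsing, sampling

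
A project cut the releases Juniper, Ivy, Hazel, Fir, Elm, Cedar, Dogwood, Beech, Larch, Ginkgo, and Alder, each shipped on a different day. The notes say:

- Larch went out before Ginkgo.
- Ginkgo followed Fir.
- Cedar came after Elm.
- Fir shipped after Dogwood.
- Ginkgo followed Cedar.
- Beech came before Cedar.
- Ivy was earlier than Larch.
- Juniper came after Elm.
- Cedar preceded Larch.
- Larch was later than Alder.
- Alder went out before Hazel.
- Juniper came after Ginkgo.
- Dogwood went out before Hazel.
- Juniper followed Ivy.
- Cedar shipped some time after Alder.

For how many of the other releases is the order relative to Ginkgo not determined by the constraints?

1

Forced before Ginkgo: Alder, Beech, Cedar, Dogwood, Elm, Fir, Ivy, and Larch; forced after Ginkgo: Juniper.
That leaves Hazel with no forced order relative to Ginkgo — 1.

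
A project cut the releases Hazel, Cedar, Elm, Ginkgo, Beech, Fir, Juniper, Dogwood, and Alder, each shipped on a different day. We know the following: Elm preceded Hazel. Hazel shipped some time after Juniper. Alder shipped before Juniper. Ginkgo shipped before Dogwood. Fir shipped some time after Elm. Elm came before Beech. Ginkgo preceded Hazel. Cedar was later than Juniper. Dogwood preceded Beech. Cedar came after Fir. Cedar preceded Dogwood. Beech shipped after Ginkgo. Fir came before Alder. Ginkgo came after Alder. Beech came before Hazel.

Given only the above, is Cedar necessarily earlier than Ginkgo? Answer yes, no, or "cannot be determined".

No chain of stated constraints runs from Cedar to Ginkgo, and none runs from Ginkgo to Cedar either.
So the relative order of Cedar and Ginkgo is not fixed by the given facts.

cannot be determined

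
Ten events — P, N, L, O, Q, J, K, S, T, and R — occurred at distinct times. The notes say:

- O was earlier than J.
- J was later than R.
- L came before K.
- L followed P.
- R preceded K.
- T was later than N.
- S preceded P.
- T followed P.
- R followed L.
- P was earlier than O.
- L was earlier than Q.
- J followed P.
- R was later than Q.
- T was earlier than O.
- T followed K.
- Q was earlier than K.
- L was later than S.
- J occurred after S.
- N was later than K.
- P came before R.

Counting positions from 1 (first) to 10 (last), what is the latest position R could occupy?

5

R must come before J, K, N, O, and T — 5 events forced after it.
Everything else can be placed before R in some valid order, so R can sit as late as position 10 − 5 = 5.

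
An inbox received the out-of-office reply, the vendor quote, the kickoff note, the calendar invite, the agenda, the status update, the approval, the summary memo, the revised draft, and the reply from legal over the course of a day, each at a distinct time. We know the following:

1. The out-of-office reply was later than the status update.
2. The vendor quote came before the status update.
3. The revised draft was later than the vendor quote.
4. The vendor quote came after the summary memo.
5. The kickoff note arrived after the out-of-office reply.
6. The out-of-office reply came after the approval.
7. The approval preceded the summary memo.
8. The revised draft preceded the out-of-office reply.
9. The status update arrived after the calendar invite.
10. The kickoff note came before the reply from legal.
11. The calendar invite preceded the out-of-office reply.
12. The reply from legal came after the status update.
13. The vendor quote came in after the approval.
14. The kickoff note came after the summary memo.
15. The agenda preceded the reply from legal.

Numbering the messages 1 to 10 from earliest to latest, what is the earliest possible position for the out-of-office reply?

7

The approval, the calendar invite, the revised draft, the status update, the summary memo, and the vendor quote must all come before the out-of-office reply — 6 forced predecessors.
Nothing else is forced ahead of the out-of-office reply, so its earliest slot is position 6 + 1 = 7.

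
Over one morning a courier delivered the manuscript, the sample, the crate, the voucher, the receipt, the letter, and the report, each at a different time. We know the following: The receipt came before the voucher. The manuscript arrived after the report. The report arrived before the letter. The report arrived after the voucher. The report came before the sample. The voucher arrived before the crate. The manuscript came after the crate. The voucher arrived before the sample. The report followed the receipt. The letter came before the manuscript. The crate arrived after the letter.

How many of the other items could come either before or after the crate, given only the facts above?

Forced before the crate: the letter, the receipt, the report, and the voucher; forced after the crate: the manuscript.
That leaves the sample with no forced order relative to the crate — 1.

1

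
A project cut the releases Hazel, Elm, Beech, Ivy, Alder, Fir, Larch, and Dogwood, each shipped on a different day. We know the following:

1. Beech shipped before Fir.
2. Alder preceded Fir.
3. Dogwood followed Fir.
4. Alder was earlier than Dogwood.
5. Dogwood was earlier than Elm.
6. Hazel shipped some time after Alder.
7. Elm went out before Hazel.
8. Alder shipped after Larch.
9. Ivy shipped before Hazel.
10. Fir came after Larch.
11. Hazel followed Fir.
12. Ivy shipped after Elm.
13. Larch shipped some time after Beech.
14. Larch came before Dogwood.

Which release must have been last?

Hazel

Every other release has a chain of constraints placing it before Hazel, so Hazel is last.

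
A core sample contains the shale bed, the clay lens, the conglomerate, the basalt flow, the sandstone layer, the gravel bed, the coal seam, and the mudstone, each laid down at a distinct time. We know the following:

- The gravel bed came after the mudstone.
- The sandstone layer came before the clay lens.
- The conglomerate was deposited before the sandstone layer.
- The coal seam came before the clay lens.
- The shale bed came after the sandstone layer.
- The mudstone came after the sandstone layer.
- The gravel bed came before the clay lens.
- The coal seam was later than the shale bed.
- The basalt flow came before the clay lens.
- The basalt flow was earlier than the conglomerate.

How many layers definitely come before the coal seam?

4

Directly stated before the coal seam: the shale bed.
The basalt flow reaches the coal seam via the basalt flow → the conglomerate → the sandstone layer → the shale bed → the coal seam.
The conglomerate reaches the coal seam via the conglomerate → the sandstone layer → the shale bed → the coal seam.
The sandstone layer reaches the coal seam via the sandstone layer → the shale bed → the coal seam.
That's the basalt flow, the conglomerate, the sandstone layer, and the shale bed — 4 in all.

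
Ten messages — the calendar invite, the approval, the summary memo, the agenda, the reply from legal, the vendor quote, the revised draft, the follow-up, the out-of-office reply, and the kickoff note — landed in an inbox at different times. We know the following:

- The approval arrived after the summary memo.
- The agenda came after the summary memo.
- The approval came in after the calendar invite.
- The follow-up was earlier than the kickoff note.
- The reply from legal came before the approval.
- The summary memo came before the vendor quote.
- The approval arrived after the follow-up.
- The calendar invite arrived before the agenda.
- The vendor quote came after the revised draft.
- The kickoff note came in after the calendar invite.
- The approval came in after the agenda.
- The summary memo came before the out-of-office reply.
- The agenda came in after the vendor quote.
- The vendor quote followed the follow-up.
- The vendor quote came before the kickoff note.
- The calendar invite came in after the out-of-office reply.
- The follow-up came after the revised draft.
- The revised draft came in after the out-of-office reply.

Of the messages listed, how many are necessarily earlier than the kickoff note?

Directly stated before the kickoff note: the calendar invite, the follow-up, and the vendor quote.
The out-of-office reply reaches the kickoff note via the out-of-office reply → the calendar invite → the kickoff note.
The revised draft reaches the kickoff note via the revised draft → the follow-up → the kickoff note.
The summary memo reaches the kickoff note via the summary memo → the vendor quote → the kickoff note.
That's the calendar invite, the follow-up, the out-of-office reply, the revised draft, the summary memo, and the vendor quote — 6 in all.

6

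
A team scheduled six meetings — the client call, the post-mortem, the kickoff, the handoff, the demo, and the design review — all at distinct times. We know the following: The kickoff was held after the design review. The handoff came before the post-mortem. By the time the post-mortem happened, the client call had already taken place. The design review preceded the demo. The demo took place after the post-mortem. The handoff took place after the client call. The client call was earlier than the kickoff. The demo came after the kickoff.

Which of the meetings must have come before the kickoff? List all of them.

Directly stated before the kickoff: the client call and the design review.

the client call, the design review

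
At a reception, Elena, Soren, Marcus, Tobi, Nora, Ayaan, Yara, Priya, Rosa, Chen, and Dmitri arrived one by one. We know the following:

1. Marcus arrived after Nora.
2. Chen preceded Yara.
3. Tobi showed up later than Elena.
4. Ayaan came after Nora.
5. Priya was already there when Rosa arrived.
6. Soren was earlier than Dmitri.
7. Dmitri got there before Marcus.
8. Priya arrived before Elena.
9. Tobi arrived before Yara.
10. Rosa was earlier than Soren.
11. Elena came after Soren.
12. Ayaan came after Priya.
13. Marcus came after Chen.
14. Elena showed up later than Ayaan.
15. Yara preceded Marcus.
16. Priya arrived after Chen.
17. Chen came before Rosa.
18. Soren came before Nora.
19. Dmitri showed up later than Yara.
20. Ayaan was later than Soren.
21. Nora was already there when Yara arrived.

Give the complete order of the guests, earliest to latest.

Chen, Priya, Rosa, Soren, Nora, Ayaan, Elena, Tobi, Yara, Dmitri, Marcus

The constraints fix every adjacent pair, so only one ordering works:
Chen → Priya → Rosa → Soren → Nora → Ayaan → Elena → Tobi → Yara → Dmitri → Marcus.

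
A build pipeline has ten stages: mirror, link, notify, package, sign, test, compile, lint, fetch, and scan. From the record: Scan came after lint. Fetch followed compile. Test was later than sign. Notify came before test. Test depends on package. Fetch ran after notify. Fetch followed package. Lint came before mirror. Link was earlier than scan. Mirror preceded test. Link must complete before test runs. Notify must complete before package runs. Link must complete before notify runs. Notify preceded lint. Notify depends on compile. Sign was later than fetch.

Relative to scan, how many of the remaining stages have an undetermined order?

Forced before scan: compile, link, lint, and notify.
That leaves fetch, mirror, package, sign, and test with no forced order relative to scan — 5.

5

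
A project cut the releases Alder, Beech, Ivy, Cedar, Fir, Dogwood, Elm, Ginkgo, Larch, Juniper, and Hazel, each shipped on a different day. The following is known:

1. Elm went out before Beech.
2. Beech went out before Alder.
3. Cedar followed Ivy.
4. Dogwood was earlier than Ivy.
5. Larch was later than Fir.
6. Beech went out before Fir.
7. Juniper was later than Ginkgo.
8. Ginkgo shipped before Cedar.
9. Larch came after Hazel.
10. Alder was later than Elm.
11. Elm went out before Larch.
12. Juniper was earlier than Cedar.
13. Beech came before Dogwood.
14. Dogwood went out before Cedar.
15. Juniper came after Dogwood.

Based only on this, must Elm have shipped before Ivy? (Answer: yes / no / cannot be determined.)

Chain the constraints: Elm → Beech → Dogwood → Ivy. Each link is directly stated, so Elm comes before Ivy.

yes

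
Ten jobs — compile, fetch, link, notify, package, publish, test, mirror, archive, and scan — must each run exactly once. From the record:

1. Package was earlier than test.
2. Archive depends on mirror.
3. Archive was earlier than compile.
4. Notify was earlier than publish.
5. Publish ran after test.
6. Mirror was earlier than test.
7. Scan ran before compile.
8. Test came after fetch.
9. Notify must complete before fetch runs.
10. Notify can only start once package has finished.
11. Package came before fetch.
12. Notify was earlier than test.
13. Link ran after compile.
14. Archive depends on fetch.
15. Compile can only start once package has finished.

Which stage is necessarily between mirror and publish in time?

Tracing the constraints gives mirror → test → publish, so test sits after mirror and before publish.
No other stage is forced both after mirror and before publish.

test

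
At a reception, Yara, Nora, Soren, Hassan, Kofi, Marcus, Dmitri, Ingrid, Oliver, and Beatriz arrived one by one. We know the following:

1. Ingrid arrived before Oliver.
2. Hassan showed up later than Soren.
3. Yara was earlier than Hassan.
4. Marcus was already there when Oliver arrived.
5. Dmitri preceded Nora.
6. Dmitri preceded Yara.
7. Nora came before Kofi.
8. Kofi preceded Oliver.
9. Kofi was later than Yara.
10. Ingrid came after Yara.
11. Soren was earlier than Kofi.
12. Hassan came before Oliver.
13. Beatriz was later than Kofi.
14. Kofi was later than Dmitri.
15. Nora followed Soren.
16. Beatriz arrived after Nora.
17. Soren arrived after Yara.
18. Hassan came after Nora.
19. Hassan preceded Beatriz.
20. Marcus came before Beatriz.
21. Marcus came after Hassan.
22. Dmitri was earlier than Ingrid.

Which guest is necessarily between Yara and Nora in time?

Soren

Tracing the constraints gives Yara → Soren → Nora, so Soren sits after Yara and before Nora.
No other guest is forced both after Yara and before Nora.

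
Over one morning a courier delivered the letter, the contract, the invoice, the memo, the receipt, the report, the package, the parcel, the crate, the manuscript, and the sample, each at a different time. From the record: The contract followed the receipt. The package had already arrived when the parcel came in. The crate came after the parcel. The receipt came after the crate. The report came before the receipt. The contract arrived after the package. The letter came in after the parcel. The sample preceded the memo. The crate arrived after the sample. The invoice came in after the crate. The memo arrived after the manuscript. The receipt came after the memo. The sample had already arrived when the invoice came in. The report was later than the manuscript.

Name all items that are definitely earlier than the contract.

Directly stated before the contract: the package and the receipt.
The crate reaches the contract via the crate → the receipt → the contract.
The manuscript reaches the contract via the manuscript → the memo → the receipt → the contract.
The memo reaches the contract via the memo → the receipt → the contract.
Likewise the parcel, the report, and the sample each reach the contract by chaining the stated constraints.
No chain forces the letter (or any of the others) ahead of the contract.

the crate, the manuscript, the memo, the package, the parcel, the receipt, the report, the sample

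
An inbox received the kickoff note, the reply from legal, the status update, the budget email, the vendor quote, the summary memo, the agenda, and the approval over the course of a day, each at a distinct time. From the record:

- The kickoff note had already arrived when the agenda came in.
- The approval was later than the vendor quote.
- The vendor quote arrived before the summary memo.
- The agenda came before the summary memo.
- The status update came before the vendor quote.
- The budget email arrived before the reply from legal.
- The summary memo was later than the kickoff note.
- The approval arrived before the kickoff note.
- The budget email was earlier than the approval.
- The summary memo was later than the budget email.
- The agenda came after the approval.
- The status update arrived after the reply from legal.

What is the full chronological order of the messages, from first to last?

the budget email, the reply from legal, the status update, the vendor quote, the approval, the kickoff note, the agenda, the summary memo

The constraints fix every adjacent pair, so only one ordering works:
the budget email → the reply from legal → the status update → the vendor quote → the approval → the kickoff note → the agenda → the summary memo.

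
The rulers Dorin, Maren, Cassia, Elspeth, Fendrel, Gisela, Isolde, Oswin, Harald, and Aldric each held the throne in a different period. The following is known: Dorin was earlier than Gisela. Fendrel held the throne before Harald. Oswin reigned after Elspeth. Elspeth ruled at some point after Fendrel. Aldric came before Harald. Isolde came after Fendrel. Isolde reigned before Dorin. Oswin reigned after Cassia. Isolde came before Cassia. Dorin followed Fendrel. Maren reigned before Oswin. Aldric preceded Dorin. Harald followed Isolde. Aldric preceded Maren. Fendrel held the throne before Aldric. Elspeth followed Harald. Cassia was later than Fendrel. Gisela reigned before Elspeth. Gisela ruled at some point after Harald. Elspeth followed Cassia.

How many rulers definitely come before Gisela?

Directly stated before Gisela: Dorin and Harald.
Aldric reaches Gisela via Aldric → Harald → Gisela.
Fendrel reaches Gisela via Fendrel → Harald → Gisela.
Isolde reaches Gisela via Isolde → Harald → Gisela.
No chain forces Elspeth (or any of the others) ahead of Gisela.
That's Aldric, Dorin, Fendrel, Harald, and Isolde — 5 in all.

5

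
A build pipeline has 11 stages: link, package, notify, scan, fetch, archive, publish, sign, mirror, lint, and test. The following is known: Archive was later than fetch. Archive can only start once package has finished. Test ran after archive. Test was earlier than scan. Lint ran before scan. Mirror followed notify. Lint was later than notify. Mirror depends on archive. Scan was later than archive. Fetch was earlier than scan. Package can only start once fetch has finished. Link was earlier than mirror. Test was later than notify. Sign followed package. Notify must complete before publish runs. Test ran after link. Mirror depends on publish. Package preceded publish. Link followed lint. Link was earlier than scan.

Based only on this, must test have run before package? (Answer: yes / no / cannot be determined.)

no

Tracing the constraints gives package → archive → test, so package must come before test.
That means test cannot be before package.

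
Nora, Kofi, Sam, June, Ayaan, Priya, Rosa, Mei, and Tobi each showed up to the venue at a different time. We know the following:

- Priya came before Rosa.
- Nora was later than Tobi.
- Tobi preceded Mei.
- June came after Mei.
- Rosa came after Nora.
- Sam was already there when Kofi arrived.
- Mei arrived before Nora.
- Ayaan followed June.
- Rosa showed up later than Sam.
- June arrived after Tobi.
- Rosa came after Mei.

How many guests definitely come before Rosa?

5

Directly stated before Rosa: Mei, Nora, Priya, and Sam.
Tobi reaches Rosa via Tobi → Nora → Rosa.
That's Mei, Nora, Priya, Sam, and Tobi — 5 in all.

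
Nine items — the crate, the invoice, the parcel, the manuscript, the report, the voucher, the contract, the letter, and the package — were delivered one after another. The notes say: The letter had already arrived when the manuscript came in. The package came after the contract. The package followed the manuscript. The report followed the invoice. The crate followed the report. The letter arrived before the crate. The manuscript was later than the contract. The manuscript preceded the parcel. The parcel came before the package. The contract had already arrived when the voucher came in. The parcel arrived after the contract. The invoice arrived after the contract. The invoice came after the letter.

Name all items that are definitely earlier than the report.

the contract, the invoice, the letter

Directly stated before the report: the invoice.
The contract reaches the report via the contract → the invoice → the report.
The letter reaches the report via the letter → the invoice → the report.
No chain forces the crate (or any of the others) ahead of the report.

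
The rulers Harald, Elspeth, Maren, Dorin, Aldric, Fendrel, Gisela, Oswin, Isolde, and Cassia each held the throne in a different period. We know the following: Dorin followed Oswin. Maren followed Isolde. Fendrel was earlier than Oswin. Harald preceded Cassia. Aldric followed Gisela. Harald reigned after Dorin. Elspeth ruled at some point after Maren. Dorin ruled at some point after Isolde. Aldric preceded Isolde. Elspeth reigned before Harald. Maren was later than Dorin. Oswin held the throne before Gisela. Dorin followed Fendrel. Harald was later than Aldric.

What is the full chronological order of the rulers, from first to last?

Fendrel, Oswin, Gisela, Aldric, Isolde, Dorin, Maren, Elspeth, Harald, Cassia

The constraints fix every adjacent pair, so only one ordering works:
Fendrel → Oswin → Gisela → Aldric → Isolde → Dorin → Maren → Elspeth → Harald → Cassia.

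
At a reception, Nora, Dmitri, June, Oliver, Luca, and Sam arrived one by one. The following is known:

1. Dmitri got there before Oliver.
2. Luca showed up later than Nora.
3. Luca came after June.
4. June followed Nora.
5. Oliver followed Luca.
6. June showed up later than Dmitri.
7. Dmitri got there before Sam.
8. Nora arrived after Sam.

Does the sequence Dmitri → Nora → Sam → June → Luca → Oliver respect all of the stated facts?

The constraints require Sam before Nora, but in the proposed sequence Nora appears ahead of Sam. That one violation is enough.

no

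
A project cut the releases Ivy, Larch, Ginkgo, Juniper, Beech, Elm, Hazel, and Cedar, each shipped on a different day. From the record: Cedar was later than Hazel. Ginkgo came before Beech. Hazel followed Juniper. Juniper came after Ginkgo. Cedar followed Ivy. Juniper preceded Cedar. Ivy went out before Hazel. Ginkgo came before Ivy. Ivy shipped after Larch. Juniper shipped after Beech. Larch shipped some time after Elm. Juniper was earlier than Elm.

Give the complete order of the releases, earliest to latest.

Ginkgo, Beech, Juniper, Elm, Larch, Ivy, Hazel, Cedar

The constraints fix every adjacent pair, so only one ordering works:
Ginkgo → Beech → Juniper → Elm → Larch → Ivy → Hazel → Cedar.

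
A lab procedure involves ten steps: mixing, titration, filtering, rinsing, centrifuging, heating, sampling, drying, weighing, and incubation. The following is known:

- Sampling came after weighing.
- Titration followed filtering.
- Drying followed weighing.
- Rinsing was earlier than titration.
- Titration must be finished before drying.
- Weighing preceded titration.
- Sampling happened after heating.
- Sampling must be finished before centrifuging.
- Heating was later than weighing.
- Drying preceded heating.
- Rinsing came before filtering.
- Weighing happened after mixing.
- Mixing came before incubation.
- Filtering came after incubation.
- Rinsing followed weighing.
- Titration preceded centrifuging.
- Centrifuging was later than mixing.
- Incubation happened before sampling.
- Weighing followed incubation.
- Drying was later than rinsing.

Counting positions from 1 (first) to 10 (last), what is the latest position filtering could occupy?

5

Filtering must come before centrifuging, drying, heating, sampling, and titration — 5 steps forced after it.
Everything else can be placed before filtering in some valid order, so filtering can sit as late as position 10 − 5 = 5.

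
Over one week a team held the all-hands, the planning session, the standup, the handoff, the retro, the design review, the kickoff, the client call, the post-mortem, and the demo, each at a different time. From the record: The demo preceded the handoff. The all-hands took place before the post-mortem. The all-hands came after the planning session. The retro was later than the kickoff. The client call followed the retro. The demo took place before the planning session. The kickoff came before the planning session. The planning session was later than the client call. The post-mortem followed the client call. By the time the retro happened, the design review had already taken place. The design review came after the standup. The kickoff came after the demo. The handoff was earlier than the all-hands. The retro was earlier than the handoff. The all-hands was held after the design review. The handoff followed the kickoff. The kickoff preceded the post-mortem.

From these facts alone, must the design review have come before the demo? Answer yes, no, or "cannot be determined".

cannot be determined

No chain of stated constraints runs from the design review to the demo, and none runs from the demo to the design review either.
So the relative order of the design review and the demo is not fixed by the given facts.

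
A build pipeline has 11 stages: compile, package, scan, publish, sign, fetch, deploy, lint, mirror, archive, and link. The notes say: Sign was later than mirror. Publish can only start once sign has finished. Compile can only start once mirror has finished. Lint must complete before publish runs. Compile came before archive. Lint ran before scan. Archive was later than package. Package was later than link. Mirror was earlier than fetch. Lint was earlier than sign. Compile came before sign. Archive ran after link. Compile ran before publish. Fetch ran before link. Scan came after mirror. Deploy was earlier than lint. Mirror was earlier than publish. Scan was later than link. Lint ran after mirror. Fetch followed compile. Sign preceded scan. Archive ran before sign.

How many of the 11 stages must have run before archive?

Directly stated before archive: compile, link, and package.
Fetch reaches archive via fetch → link → archive.
Mirror reaches archive via mirror → compile → archive.
No chain forces lint (or any of the others) ahead of archive.
That's compile, fetch, link, mirror, and package — 5 in all.

5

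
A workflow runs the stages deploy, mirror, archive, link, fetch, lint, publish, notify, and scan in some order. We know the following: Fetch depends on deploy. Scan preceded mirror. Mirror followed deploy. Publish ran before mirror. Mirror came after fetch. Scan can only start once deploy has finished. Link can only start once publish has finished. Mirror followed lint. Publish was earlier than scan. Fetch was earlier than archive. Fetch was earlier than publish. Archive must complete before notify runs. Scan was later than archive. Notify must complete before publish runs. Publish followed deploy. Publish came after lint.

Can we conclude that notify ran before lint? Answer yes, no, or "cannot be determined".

cannot be determined

No chain of stated constraints runs from notify to lint, and none runs from lint to notify either.
So the relative order of notify and lint is not fixed by the given facts.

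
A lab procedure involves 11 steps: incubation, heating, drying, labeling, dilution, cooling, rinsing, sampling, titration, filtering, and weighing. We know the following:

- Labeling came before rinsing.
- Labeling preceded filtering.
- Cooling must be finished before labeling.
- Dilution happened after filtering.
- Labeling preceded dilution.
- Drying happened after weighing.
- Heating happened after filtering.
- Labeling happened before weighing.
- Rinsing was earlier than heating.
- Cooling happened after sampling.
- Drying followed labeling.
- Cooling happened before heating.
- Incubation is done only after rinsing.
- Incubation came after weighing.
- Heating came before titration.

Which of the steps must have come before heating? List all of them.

Directly stated before heating: cooling, filtering, and rinsing.
Labeling reaches heating via labeling → rinsing → heating.
Sampling reaches heating via sampling → cooling → heating.

cooling, filtering, labeling, rinsing, sampling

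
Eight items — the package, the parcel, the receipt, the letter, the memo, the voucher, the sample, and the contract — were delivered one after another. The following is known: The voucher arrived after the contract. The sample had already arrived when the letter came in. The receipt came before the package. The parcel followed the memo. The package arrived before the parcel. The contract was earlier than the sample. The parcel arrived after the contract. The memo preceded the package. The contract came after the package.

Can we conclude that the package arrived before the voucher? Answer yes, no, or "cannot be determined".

yes

Chain the constraints: the package → the contract → the voucher. Each link is directly stated, so the package comes before the voucher.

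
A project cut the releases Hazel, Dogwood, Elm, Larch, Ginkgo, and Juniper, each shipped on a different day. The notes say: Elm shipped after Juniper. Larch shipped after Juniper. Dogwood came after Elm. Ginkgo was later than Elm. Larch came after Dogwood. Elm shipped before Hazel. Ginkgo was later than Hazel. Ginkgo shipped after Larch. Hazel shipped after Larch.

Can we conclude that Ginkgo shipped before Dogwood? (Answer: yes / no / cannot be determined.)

Tracing the constraints gives Dogwood → Larch → Ginkgo, so Dogwood must come before Ginkgo.
That means Ginkgo cannot be before Dogwood.

no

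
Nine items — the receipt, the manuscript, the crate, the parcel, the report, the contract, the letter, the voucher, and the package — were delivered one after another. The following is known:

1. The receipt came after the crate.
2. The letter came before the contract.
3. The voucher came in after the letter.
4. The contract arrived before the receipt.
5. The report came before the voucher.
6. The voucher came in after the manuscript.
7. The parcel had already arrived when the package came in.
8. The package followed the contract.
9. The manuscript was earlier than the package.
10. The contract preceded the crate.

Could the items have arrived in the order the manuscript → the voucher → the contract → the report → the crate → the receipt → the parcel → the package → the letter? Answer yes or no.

The constraints require the letter before the voucher, but in the proposed sequence the voucher appears ahead of the letter. That one violation is enough.

no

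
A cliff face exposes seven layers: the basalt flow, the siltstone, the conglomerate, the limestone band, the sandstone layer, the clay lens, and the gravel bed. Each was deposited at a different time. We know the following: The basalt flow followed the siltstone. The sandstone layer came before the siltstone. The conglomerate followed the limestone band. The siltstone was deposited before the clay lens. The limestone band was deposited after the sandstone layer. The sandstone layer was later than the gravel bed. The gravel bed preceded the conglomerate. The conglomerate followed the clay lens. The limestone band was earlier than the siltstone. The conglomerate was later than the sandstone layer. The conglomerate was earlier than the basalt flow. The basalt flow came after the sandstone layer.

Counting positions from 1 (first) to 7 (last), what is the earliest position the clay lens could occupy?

5

The gravel bed, the limestone band, the sandstone layer, and the siltstone must all come before the clay lens — 4 forced predecessors.
Nothing else is forced ahead of the clay lens, so its earliest slot is position 4 + 1 = 5.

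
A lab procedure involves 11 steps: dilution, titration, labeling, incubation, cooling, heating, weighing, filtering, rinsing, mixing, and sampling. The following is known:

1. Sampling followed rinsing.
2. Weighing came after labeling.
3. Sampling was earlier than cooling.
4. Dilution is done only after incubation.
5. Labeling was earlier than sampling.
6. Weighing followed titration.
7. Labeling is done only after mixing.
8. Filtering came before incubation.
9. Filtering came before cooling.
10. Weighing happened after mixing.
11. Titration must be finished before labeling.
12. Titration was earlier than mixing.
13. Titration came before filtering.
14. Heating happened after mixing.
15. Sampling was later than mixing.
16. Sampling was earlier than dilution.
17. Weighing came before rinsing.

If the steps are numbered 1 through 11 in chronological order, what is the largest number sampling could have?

9

Sampling must come before cooling and dilution — 2 steps forced after it.
Everything else can be placed before sampling in some valid order, so sampling can sit as late as position 11 − 2 = 9.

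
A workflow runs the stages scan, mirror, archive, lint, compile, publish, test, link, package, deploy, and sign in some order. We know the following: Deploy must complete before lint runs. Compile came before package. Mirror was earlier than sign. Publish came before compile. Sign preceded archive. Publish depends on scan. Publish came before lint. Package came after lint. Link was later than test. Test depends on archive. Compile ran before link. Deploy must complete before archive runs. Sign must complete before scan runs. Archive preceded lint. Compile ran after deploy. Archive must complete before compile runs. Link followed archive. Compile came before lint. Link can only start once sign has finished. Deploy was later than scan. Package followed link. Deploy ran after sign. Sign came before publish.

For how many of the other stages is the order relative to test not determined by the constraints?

Forced before test: archive, deploy, mirror, scan, and sign; forced after test: link and package.
That leaves compile, lint, and publish with no forced order relative to test — 3.

3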